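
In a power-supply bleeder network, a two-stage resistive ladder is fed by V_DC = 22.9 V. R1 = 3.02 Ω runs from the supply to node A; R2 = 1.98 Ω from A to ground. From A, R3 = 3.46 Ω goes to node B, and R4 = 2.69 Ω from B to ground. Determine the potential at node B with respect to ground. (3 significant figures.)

Node A sees R2 in parallel with the series input of stage 2, R3 + R4 = 6.150 Ω.
Effective lower resistance at A: R2 ‖ 6.150 = 1.498 Ω.
V_A = 22.9 × 1.498/(3.02 + 1.498) = 7.592 V.
Then the unloaded second divider: V_B = V_A × R4/(R3+R4) = 7.592 × 0.4374 = 3.321 V.

V_B ≈ 3.32 V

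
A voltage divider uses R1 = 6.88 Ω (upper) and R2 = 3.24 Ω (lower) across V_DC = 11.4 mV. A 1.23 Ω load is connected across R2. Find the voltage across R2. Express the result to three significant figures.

V_out ≈ 1.31 mV

The load sits in parallel with R2, giving an effective lower resistance R2' = R2·R_L/(R2+R_L) = 0.8915 Ω.
Now apply the divider: V_out = 11.4 × 0.1147 = 1.308 mV.
(Unloaded it would be 3.65 mV; the load pulls it down.)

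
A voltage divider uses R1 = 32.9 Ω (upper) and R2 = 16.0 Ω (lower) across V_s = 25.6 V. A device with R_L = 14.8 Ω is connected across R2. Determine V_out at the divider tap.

V_out ≈ 4.85 V

First combine the lower leg with the load: R2 ‖ R_L = 7.688 Ω.
Then V_out = V_s · R2'/(R1 + R2') = 25.6 × 7.688/40.59 = 4.849 V.
(Unloaded it would be 8.38 V; the load pulls it down.)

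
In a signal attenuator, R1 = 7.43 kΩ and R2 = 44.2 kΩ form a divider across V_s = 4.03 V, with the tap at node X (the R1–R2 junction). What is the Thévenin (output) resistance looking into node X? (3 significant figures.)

R_th ≈ 6.36 kΩ

With V_s suppressed (replaced by a short), R_th = R1 ‖ R2 = (7.430 × 44.2)/(7.430 + 44.2) = 6.361 kΩ.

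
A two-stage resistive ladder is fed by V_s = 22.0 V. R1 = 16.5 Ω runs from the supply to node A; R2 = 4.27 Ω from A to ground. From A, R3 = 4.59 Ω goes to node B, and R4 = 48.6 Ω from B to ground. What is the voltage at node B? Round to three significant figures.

V_B ≈ 3.88 V

Node A sees R2 in parallel with the series input of stage 2, R3 + R4 = 53.19 Ω.
R2 ‖ (R3+R4) = 3.953 Ω.
So V_A = 22.0 × 0.1933 = 4.252 V.
Then the unloaded second divider: V_B = V_A × R4/(R3+R4) = 4.252 × 0.9137 = 3.885 V.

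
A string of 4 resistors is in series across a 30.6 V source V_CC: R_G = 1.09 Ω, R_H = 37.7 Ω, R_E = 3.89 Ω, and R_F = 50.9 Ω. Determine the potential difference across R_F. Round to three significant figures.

Total series resistance ΣR = 1.09 + 37.7 + 3.89 + 50.9 = 93.58 Ω.
By the voltage-divider rule, V = 30.6 × 50.90/93.58 = 16.64 V.

V ≈ 16.6 V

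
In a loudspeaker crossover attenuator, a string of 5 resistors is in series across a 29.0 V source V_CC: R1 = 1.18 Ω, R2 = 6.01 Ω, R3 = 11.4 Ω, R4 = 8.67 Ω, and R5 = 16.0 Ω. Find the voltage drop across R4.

V ≈ 5.81 V

ΣR = 1.18 + 6.01 + 11.4 + 8.67 + 16.0 = 43.26 Ω.
Voltage divider: V = V_CC · (8.670 / 43.26) = 29.0 × 0.2004 = 5.812 V.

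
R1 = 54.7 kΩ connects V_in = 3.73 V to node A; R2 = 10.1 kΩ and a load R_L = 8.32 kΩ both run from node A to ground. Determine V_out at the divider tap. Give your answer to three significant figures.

V_out ≈ 0.287 V

First combine the lower leg with the load: R2 ‖ R_L = 4.562 kΩ.
Now apply the divider: V_out = 3.73 × 0.07698 = 0.2871 V.
(Unloaded it would be 0.581 V; the load pulls it down.)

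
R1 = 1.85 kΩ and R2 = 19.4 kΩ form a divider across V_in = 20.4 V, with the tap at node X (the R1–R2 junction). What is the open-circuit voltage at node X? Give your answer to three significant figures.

Open-circuit (no load on X): V_th = V_in · R2/(R1 + R2) = 20.4 × 19.4/(1.850 + 19.4) = 18.62 V.

V_th ≈ 18.6 V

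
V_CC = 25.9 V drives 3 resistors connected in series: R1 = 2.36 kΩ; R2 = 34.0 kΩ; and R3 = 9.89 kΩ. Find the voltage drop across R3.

ΣR = 2.36 + 34.0 + 9.89 = 46.25 kΩ.
By the voltage-divider rule, V = 25.9 × 9.890/46.25 = 5.538 V.

V ≈ 5.54 V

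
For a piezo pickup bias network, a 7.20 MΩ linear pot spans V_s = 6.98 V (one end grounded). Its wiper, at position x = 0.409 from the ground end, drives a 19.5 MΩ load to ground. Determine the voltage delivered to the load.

V_out ≈ 2.62 V

Split the track: R_lower = x·R_p = 2.945 MΩ, R_upper = (1−x)·R_p = 4.255 MΩ.
R_L loads the lower segment: effective lower R = 2.558 MΩ.
Loaded-divider output: V_out = 6.98 × 0.3755 = 2.621 V.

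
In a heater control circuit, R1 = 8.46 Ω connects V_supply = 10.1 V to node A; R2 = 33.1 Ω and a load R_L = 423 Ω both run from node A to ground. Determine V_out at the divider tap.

The load sits in parallel with R2, giving an effective lower resistance R2' = R2·R_L/(R2+R_L) = 30.70 Ω.
Then V_out = V_supply · R2'/(R1 + R2') = 10.1 × 30.70/39.16 = 7.918 V.
(Unloaded it would be 8.04 V; the load pulls it down.)

V_out ≈ 7.92 V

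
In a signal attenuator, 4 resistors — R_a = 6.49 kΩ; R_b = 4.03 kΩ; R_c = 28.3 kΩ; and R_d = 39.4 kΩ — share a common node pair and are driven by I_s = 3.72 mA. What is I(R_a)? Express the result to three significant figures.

Conductances: ΣG = 1/6.49 + 1/4.03 + 1/28.3 + 1/39.4 = 0.4629 (1/kΩ).
R_a takes the fraction G_k/ΣG = 0.1541/0.4629 = 0.3328, so I = 3.72 × 0.3328 = 1.238 mA.

I ≈ 1.24 mA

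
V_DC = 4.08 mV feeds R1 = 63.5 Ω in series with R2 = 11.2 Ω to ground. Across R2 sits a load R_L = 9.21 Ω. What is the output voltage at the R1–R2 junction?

The load sits in parallel with R2, giving an effective lower resistance R2' = R2·R_L/(R2+R_L) = 5.054 Ω.
Now apply the divider: V_out = 4.08 × 0.07372 = 0.3008 mV.

V_out ≈ 0.301 mV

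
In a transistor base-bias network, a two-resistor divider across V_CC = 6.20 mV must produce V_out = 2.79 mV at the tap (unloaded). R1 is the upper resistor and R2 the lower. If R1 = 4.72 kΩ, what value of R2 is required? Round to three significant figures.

R2 ≈ 3.86 kΩ

Required fraction k = V_out/V_CC = 0.4500.
Rearranging, R2 = R1·k/(1−k) = 4.72 × 0.8182 = 3.862 kΩ.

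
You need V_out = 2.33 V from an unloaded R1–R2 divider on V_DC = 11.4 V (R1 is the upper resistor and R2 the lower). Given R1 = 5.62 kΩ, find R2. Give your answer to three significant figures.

R2 ≈ 1.44 kΩ

Required fraction k = V_out/V_DC = 0.2044.
Rearranging, R2 = R1·k/(1−k) = 5.62 × 0.2569 = 1.444 kΩ.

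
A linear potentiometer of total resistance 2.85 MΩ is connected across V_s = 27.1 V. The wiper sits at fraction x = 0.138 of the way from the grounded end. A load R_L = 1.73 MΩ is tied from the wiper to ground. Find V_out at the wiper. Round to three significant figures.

Lower segment x·R_p = 0.3933 MΩ; upper segment (1−x)·R_p = 2.457 MΩ.
Lower segment in parallel with the load: 0.3933 ‖ 1.73 = 0.3204 MΩ.
V_out = 27.1 × 0.3204/(2.457 + 0.3204) = 3.127 V.

V_out ≈ 3.13 V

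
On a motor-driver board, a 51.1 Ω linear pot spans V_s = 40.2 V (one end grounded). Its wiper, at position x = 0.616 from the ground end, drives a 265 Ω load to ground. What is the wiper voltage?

V_out ≈ 23.7 V

The pot divides into 19.62 Ω above the wiper and 31.48 Ω below.
R_L loads the lower segment: effective lower R = 28.14 Ω.
Loaded-divider output: V_out = 40.2 × 0.5891 = 23.68 V.
(Unloaded: V_out = x·V_s = 24.8 V.)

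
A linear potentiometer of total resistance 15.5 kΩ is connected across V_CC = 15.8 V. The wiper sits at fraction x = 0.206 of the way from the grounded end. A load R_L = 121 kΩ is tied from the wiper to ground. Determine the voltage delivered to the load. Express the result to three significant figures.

The pot divides into 12.31 kΩ above the wiper and 3.193 kΩ below.
Lower segment in parallel with the load: 3.193 ‖ 121 = 3.111 kΩ.
V_out = 15.8 × 3.111/(12.31 + 3.111) = 3.188 V.
(Unloaded: V_out = x·V_CC = 3.25 V.)

V_out ≈ 3.19 V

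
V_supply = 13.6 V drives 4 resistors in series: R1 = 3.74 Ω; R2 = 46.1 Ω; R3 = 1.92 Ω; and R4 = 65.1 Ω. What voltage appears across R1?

ΣR = 3.74 + 46.1 + 1.92 + 65.1 = 116.9 Ω.
Voltage divider: V = V_supply · (3.740 / 116.9) = 13.6 × 0.03200 = 0.4353 V.

V ≈ 0.435 V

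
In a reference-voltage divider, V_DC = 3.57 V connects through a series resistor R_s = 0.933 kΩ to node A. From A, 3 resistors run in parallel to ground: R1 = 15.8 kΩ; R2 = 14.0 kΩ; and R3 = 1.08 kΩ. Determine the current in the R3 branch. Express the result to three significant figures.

Parallel bank: R_p = 1/(1/15.8 + 1/14.0 + 1/1.08) = 0.9428 kΩ.
V_A = 3.57 × 0.9428/1.876 = 1.794 V.
I(R3) = V_A / R3 = 1.794/1.08 = 1.661 mA.

I ≈ 1.66 mA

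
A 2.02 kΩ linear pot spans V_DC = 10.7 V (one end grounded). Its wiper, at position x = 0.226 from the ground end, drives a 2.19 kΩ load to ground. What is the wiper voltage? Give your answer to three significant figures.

Split the track: R_lower = x·R_p = 0.4565 kΩ, R_upper = (1−x)·R_p = 1.563 kΩ.
Lower segment in parallel with the load: 0.4565 ‖ 2.19 = 0.3778 kΩ.
V_out = 10.7 × 0.3778/(1.563 + 0.3778) = 2.082 V.

V_out ≈ 2.08 V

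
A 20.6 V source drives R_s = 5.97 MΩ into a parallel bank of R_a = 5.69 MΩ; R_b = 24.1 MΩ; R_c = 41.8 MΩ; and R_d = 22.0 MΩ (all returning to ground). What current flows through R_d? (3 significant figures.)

I ≈ 0.345 µA

Equivalent of the parallel group: R_p = 3.489 MΩ.
V_A by voltage divider: V_A = 20.6 × 3.489/(5.97 + 3.489) = 7.598 V.
Branch current I = V_A/R_d = 7.598/22.0 = 0.3454 µA.
(Equivalently: I_total = 2.178 µA, then current-divider fraction G_k/ΣG = 0.1586.)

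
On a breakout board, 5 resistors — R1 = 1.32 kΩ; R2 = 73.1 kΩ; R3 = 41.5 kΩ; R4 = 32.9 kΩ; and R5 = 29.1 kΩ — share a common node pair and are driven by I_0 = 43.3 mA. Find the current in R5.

I ≈ 1.73 mA

Total conductance ΣG = 1/1.32 + 1/73.1 + 1/41.5 + 1/32.9 + 1/29.1 = 0.8601 (units of 1/kΩ).
R5 takes the fraction G_k/ΣG = 0.03436/0.8601 = 0.03995, so I = 43.3 × 0.03995 = 1.730 mA.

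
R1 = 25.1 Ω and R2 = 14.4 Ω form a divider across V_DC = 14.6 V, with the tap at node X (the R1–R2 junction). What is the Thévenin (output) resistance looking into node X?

With V_DC suppressed (replaced by a short), R_th = R1 ‖ R2 = (25.10 × 14.4)/(25.10 + 14.4) = 9.150 Ω.

R_th ≈ 9.15 Ω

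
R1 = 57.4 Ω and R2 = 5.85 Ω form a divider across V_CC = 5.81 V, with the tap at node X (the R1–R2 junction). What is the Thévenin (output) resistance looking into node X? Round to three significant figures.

Zeroing V_CC shorts the top of R1 to ground, so R_th = R1 ‖ R2 = 5.309 Ω.

R_th ≈ 5.31 Ω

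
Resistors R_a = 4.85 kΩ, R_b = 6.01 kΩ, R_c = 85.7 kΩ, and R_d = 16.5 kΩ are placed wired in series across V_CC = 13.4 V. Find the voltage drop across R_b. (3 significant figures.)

ΣR = 4.85 + 6.01 + 85.7 + 16.5 = 113.1 kΩ.
Voltage divider: V = V_CC · (6.010 / 113.1) = 13.4 × 0.05316 = 0.7123 V.

V ≈ 0.712 V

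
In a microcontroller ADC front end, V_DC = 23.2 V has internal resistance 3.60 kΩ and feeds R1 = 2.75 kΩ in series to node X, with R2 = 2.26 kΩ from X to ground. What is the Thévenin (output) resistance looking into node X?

R_th ≈ 1.67 kΩ

R1' = 3.60 + 2.75 = 6.350 kΩ (source resistance + R1).
Zeroing V_DC shorts the top of R1' to ground, so R_th = R1' ‖ R2 = 1.667 kΩ.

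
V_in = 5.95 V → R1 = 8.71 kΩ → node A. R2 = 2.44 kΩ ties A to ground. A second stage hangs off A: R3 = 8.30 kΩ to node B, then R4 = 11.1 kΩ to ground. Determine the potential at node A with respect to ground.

V_A ≈ 1.19 V

The second stage (R3 + R4 = 19.40 kΩ) loads node A in parallel with R2.
Effective lower resistance at A: R2 ‖ 19.40 = 2.167 kΩ.
First divider: V_A = V_in · 2.167/(8.71 + 2.167) = 1.186 V.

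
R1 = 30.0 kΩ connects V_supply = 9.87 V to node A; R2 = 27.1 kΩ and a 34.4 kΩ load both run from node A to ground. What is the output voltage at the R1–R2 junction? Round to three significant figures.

V_out ≈ 3.31 V

R2 ‖ R_L = (27.1 × 34.4)/(27.1 + 34.4) = 15.16 kΩ.
Voltage divider with the loaded lower leg: V_out = 9.87 × 15.16/(30.0 + 15.16) = 9.87 × 0.3357 = 3.313 V.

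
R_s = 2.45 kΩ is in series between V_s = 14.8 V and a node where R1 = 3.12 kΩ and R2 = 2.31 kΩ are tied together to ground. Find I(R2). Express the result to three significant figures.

Combine the parallel branches: R_p = (1/3.12 + 1/2.31)⁻¹ = 1.327 kΩ.
V_A = 14.8 × 1.327/3.777 = 5.201 V.
Branch current I = V_A/R2 = 5.201/2.31 = 2.251 mA.

I ≈ 2.25 mA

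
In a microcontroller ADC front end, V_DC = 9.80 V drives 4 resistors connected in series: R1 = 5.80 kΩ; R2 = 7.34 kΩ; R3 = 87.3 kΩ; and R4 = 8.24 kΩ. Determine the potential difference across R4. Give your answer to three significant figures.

V ≈ 0.743 V

Total series resistance ΣR = 5.80 + 7.34 + 87.3 + 8.24 = 108.7 kΩ.
V = V_DC · R/ΣR = 9.80 × 0.07582 = 0.7430 V.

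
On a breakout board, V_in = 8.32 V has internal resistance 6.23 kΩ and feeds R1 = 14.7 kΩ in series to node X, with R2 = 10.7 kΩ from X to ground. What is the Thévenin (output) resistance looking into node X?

R_th ≈ 7.08 kΩ

R1' = 6.23 + 14.7 = 20.93 kΩ (source resistance + R1).
Zeroing V_in shorts the top of R1' to ground, so R_th = R1' ‖ R2 = 7.080 kΩ.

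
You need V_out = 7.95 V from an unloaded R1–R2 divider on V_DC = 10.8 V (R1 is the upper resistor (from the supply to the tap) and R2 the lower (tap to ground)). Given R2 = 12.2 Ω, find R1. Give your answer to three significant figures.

R1 ≈ 4.37 Ω

The divider ratio is R2/(R1+R2) = 7.95/10.8 = 0.7361.
R1 = R2·(1/k − 1) = 12.2 × 0.3585 = 4.374 Ω.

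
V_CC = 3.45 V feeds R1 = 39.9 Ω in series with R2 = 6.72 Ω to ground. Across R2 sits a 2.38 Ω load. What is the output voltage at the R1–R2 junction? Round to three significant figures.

V_out ≈ 0.146 V

R2 ‖ R_L = (6.72 × 2.38)/(6.72 + 2.38) = 1.758 Ω.
Then V_out = V_CC · R2'/(R1 + R2') = 3.45 × 1.758/41.66 = 0.1456 V.
(Unloaded it would be 0.497 V; the load pulls it down.)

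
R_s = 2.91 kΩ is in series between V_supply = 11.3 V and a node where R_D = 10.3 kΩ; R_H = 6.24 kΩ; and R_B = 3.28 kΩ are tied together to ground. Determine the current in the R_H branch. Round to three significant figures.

Equivalent of the parallel group: R_p = 1.779 kΩ.
V_A = 11.3 × 1.779/4.689 = 4.287 V.
Branch current I = V_A/R_H = 4.287/6.24 = 0.6870 mA.

I ≈ 0.687 mA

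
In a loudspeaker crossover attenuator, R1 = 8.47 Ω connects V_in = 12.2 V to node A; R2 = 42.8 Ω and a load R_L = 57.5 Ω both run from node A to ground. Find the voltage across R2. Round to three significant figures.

First combine the lower leg with the load: R2 ‖ R_L = 24.54 Ω.
Then V_out = V_in · R2'/(R1 + R2') = 12.2 × 24.54/33.01 = 9.069 V.

V_out ≈ 9.07 V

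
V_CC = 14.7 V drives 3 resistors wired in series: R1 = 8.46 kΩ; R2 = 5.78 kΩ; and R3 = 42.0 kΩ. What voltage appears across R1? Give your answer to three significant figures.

ΣR = 8.46 + 5.78 + 42.0 = 56.24 kΩ.
By the voltage-divider rule, V = 14.7 × 8.460/56.24 = 2.211 V.

V ≈ 2.21 V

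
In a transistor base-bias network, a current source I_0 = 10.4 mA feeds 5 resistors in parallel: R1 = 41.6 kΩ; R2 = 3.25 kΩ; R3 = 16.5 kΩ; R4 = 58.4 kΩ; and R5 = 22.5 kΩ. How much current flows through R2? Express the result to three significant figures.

Total conductance ΣG = 1/41.6 + 1/3.25 + 1/16.5 + 1/58.4 + 1/22.5 = 0.4539 (units of 1/kΩ).
Current divider: I(R2) = I_0 · G_k/ΣG = 10.4 × (0.3077/0.4539) = 10.4 × 0.6779 = 7.050 mA.

I ≈ 7.05 mA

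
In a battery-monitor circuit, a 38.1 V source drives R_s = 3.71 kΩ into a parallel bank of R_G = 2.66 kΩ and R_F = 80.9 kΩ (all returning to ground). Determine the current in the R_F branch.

Equivalent of the parallel group: R_p = 2.575 kΩ.
Node voltage V_A = V_CC · R_p/(R_s + R_p) = 38.1 × 0.4097 = 15.61 V.
I(R_F) = V_A / R_F = 15.61/80.9 = 0.1930 mA.
(Equivalently: I_total = 6.062 mA, then current-divider fraction G_k/ΣG = 0.03183.)

I ≈ 0.193 mA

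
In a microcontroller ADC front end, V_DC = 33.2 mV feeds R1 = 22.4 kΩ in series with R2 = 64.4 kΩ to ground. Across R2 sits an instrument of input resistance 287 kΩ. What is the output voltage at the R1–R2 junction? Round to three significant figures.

R2 ‖ R_L = (64.4 × 287)/(64.4 + 287) = 52.60 kΩ.
Now apply the divider: V_out = 33.2 × 0.7013 = 23.28 mV.
(Unloaded it would be 24.6 mV; the load pulls it down.)

V_out ≈ 23.3 mV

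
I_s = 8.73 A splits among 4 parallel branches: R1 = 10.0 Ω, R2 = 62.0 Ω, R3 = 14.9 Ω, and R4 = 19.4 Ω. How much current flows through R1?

I ≈ 3.72 A

ΣG = 1/10.0 + 1/62.0 + 1/14.9 + 1/19.4 = 0.2348.
R1 takes the fraction G_k/ΣG = 0.1000/0.2348 = 0.4259, so I = 8.73 × 0.4259 = 3.718 A.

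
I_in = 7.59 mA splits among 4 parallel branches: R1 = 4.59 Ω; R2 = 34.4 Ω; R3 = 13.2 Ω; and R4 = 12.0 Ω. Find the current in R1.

Conductances: ΣG = 1/4.59 + 1/34.4 + 1/13.2 + 1/12.0 = 0.4060 (1/Ω).
R1 takes the fraction G_k/ΣG = 0.2179/0.4060 = 0.5366, so I = 7.59 × 0.5366 = 4.073 mA.

I ≈ 4.07 mA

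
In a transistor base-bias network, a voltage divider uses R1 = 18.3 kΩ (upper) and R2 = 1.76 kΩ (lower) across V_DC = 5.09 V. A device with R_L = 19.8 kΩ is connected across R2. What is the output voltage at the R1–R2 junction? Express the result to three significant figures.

R2 ‖ R_L = (1.76 × 19.8)/(1.76 + 19.8) = 1.616 kΩ.
Voltage divider with the loaded lower leg: V_out = 5.09 × 1.616/(18.3 + 1.616) = 5.09 × 0.08116 = 0.4131 V.

V_out ≈ 0.413 V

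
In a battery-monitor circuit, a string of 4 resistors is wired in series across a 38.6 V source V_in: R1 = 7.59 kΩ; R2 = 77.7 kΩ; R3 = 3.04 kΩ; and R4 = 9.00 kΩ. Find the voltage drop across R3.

ΣR = 7.59 + 77.7 + 3.04 + 9.00 = 97.33 kΩ.
V = V_in · R/ΣR = 38.6 × 0.03123 = 1.206 V.

V ≈ 1.21 V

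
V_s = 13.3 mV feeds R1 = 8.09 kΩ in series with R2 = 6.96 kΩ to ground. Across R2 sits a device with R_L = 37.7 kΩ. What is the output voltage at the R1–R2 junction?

V_out ≈ 5.60 mV

R2 ‖ R_L = (6.96 × 37.7)/(6.96 + 37.7) = 5.875 kΩ.
Voltage divider with the loaded lower leg: V_out = 13.3 × 5.875/(8.09 + 5.875) = 13.3 × 0.4207 = 5.595 mV.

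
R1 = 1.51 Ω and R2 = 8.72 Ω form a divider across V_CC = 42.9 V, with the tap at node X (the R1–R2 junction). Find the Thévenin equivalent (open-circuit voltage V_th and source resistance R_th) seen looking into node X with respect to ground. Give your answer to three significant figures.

V_th is the unloaded tap voltage: V_CC · R2/(R1+R2) = 42.9 × 0.8524 = 36.57 V.
Zeroing V_CC shorts the top of R1 to ground, so R_th = R1 ‖ R2 = 1.287 Ω.

V_th ≈ 36.6 V, R_th ≈ 1.29 Ω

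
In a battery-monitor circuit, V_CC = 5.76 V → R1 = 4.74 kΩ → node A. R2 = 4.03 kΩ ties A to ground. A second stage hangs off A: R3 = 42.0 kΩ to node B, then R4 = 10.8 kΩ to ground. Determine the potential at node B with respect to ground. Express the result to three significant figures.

V_B ≈ 0.520 V

Looking into the second stage from A: R3 + R4 = 52.80 kΩ appears in parallel with R2.
R2 ‖ (R3+R4) = 3.744 kΩ.
So V_A = 5.76 × 0.4413 = 2.542 V.
V_B = V_A × 0.2045 = 0.5200 V.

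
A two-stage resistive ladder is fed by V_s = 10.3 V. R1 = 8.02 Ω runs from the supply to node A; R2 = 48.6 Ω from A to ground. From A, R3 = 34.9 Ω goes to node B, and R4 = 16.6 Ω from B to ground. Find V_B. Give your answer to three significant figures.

The second stage (R3 + R4 = 51.50 Ω) loads node A in parallel with R2.
Effective lower resistance at A: R2 ‖ 51.50 = 25.00 Ω.
So V_A = 10.3 × 0.7571 = 7.799 V.
Then the unloaded second divider: V_B = V_A × R4/(R3+R4) = 7.799 × 0.3223 = 2.514 V.

V_B ≈ 2.51 V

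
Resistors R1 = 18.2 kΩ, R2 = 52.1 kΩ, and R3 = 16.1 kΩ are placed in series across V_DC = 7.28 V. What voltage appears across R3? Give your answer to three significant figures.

Series total: ΣR = 18.2 + 52.1 + 16.1 = 86.40 kΩ.
Voltage divider: V = V_DC · (16.10 / 86.40) = 7.28 × 0.1863 = 1.357 V.

V ≈ 1.36 V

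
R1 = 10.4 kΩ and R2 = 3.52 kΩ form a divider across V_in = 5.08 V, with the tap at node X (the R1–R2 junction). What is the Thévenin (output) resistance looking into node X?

Zeroing V_in shorts the top of R1 to ground, so R_th = R1 ‖ R2 = 2.630 kΩ.

R_th ≈ 2.63 kΩ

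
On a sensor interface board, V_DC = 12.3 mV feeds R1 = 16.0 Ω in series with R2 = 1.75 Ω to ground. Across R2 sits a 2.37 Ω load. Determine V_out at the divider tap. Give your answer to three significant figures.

R2 ‖ R_L = (1.75 × 2.37)/(1.75 + 2.37) = 1.007 Ω.
Now apply the divider: V_out = 12.3 × 0.05919 = 0.7281 mV.
(Unloaded it would be 1.21 mV; the load pulls it down.)

V_out ≈ 0.728 mV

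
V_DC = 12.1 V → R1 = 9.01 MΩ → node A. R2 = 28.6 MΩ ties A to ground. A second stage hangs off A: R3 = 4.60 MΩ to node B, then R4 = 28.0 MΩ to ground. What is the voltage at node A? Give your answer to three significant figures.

V_A ≈ 7.60 V

Looking into the second stage from A: R3 + R4 = 32.60 MΩ appears in parallel with R2.
R2 ‖ (R3+R4) = 15.23 MΩ.
First divider: V_A = V_DC · 15.23/(9.01 + 15.23) = 7.603 V.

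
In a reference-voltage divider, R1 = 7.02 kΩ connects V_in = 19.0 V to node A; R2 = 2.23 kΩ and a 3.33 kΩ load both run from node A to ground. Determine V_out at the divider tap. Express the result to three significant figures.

R2 ‖ R_L = (2.23 × 3.33)/(2.23 + 3.33) = 1.336 kΩ.
Now apply the divider: V_out = 19.0 × 0.1598 = 3.037 V.
(Unloaded it would be 4.58 V; the load pulls it down.)

V_out ≈ 3.04 V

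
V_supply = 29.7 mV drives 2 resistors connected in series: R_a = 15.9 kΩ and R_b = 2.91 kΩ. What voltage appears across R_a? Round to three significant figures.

Total series resistance ΣR = 15.9 + 2.91 = 18.81 kΩ.
By the voltage-divider rule, V = 29.7 × 15.90/18.81 = 25.11 mV.

V ≈ 25.1 mV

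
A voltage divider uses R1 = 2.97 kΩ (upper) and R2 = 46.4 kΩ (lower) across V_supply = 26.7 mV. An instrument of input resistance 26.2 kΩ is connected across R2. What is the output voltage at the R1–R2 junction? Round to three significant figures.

R2 ‖ R_L = (46.4 × 26.2)/(46.4 + 26.2) = 16.74 kΩ.
Then V_out = V_supply · R2'/(R1 + R2') = 26.7 × 16.74/19.71 = 22.68 mV.

V_out ≈ 22.7 mV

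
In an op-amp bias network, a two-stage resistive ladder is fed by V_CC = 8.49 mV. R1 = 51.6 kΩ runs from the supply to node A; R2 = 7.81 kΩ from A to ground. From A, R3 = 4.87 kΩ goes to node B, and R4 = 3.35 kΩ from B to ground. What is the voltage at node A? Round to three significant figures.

Looking into the second stage from A: R3 + R4 = 8.220 kΩ appears in parallel with R2.
Effective lower resistance at A: R2 ‖ 8.220 = 4.005 kΩ.
First divider: V_A = V_CC · 4.005/(51.6 + 4.005) = 0.6115 mV.

V_A ≈ 0.611 mV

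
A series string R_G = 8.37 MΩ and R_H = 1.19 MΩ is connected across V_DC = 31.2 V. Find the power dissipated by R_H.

P ≈ 12.7 µW

The common current is I = 31.2/9.560 = 3.264 µA.
V(R_H) = I·R = 3.884 V; P = V·I = 3.884 × 3.264 = 12.67 µW.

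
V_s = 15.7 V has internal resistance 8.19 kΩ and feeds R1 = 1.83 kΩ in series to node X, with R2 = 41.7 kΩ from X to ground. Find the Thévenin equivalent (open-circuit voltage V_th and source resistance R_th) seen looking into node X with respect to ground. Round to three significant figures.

R1' = 8.19 + 1.83 = 10.02 kΩ (source resistance + R1).
V_th is the unloaded tap voltage: V_s · R2/(R1'+R2) = 15.7 × 0.8063 = 12.66 V.
With V_s suppressed (replaced by a short), R_th = R1' ‖ R2 = (10.02 × 41.7)/(10.02 + 41.7) = 8.079 kΩ.

V_th ≈ 12.7 V, R_th ≈ 8.08 kΩ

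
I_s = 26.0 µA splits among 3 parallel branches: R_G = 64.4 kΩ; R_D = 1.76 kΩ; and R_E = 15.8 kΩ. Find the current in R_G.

ΣG = 1/64.4 + 1/1.76 + 1/15.8 = 0.6470.
Current divider: I(R_G) = I_s · G_k/ΣG = 26.0 × (0.01553/0.6470) = 26.0 × 0.02400 = 0.6240 µA.

I ≈ 0.624 µA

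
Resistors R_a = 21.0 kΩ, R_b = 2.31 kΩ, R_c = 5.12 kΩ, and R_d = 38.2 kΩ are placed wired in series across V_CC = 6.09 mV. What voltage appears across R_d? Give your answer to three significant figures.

Series total: ΣR = 21.0 + 2.31 + 5.12 + 38.2 = 66.63 kΩ.
By the voltage-divider rule, V = 6.09 × 38.20/66.63 = 3.491 mV.

V ≈ 3.49 mV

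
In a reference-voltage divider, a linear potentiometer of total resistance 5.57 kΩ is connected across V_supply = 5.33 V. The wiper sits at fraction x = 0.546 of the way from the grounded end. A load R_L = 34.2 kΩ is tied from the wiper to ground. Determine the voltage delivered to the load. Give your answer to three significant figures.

The pot divides into 2.529 kΩ above the wiper and 3.041 kΩ below.
Lower segment in parallel with the load: 3.041 ‖ 34.2 = 2.793 kΩ.
V_out = 5.33 × 2.793/(2.529 + 2.793) = 2.797 V.
(Unloaded: V_out = x·V_supply = 2.91 V.)

V_out ≈ 2.80 V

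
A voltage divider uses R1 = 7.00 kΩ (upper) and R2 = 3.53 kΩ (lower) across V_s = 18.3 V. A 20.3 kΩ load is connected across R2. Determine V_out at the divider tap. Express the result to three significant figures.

V_out ≈ 5.50 V

The load sits in parallel with R2, giving an effective lower resistance R2' = R2·R_L/(R2+R_L) = 3.007 kΩ.
Then V_out = V_s · R2'/(R1 + R2') = 18.3 × 3.007/10.01 = 5.499 V.
(Unloaded it would be 6.13 V; the load pulls it down.)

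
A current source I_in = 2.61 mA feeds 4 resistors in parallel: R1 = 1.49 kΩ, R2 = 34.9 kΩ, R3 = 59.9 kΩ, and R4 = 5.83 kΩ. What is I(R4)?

ΣG = 1/1.49 + 1/34.9 + 1/59.9 + 1/5.83 = 0.8880.
R4 takes the fraction G_k/ΣG = 0.1715/0.8880 = 0.1932, so I = 2.61 × 0.1932 = 0.5041 mA.

I ≈ 0.504 mA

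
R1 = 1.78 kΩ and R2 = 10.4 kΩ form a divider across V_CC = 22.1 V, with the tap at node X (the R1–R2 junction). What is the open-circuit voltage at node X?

With X open, the divider is unloaded: V_th = 22.1 × 10.4/12.18 = 18.87 V.

V_th ≈ 18.9 V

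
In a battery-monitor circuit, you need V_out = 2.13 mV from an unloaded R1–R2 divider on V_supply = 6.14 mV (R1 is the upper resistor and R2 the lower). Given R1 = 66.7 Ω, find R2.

Required fraction k = V_out/V_supply = 0.3469.
Rearranging, R2 = R1·k/(1−k) = 66.7 × 0.5312 = 35.43 Ω.

R2 ≈ 35.4 Ω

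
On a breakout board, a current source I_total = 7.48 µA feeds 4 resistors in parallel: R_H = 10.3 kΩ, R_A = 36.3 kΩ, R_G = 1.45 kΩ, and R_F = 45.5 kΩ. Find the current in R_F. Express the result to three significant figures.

I ≈ 0.197 µA

ΣG = 1/10.3 + 1/36.3 + 1/1.45 + 1/45.5 = 0.8363.
By the current-divider rule, I = I_total · G_k/ΣG = 7.48 × 0.02628 = 0.1966 µA.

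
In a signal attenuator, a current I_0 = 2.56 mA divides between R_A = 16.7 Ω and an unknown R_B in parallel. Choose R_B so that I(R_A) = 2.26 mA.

Two-branch current divider: I_A = I_0 · R_B/(R_A + R_B).
With f = 0.8828, R_B = R_A · f/(1−f) = 16.7 × 7.533 = 125.8 Ω.

R_B ≈ 126 Ω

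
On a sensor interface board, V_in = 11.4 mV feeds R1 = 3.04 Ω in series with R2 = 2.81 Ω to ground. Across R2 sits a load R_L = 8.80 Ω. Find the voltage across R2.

R2 ‖ R_L = (2.81 × 8.80)/(2.81 + 8.80) = 2.130 Ω.
Then V_out = V_in · R2'/(R1 + R2') = 11.4 × 2.130/5.170 = 4.697 mV.

V_out ≈ 4.70 mV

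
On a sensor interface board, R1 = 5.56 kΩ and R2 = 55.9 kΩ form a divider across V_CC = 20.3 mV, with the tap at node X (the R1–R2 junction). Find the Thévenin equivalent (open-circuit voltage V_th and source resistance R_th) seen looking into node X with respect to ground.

V_th ≈ 18.5 mV, R_th ≈ 5.06 kΩ

V_th is the unloaded tap voltage: V_CC · R2/(R1+R2) = 20.3 × 0.9095 = 18.46 mV.
With V_CC suppressed (replaced by a short), R_th = R1 ‖ R2 = (5.560 × 55.9)/(5.560 + 55.9) = 5.057 kΩ.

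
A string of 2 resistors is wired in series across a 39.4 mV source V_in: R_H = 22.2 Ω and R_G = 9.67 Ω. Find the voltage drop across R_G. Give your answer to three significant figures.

ΣR = 22.2 + 9.67 = 31.87 Ω.
Voltage divider: V = V_in · (9.670 / 31.87) = 39.4 × 0.3034 = 11.95 mV.

V ≈ 12.0 mV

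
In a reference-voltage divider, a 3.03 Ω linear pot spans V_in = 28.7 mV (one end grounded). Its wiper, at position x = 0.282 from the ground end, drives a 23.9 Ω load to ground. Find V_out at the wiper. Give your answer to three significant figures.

V_out ≈ 7.89 mV

Lower segment x·R_p = 0.8545 Ω; upper segment (1−x)·R_p = 2.176 Ω.
(x·R_p) ‖ R_L = 0.8250 Ω.
Loaded-divider output: V_out = 28.7 × 0.2749 = 7.891 mV.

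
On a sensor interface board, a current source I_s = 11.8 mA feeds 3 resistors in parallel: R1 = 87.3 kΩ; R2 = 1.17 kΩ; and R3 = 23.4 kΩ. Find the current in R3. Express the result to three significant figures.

I ≈ 0.555 mA

Total conductance ΣG = 1/87.3 + 1/1.17 + 1/23.4 = 0.9089 (units of 1/kΩ).
By the current-divider rule, I = I_s · G_k/ΣG = 11.8 × 0.04702 = 0.5548 mA.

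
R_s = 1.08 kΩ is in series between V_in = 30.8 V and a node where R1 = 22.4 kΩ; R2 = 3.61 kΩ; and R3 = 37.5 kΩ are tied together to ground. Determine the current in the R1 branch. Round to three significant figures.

I ≈ 0.999 mA

Parallel bank: R_p = 1/(1/22.4 + 1/3.61 + 1/37.5) = 2.871 kΩ.
V_A by voltage divider: V_A = 30.8 × 2.871/(1.08 + 2.871) = 22.38 V.
I(R1) = V_A / R1 = 22.38/22.4 = 0.9991 mA.
(Equivalently: I_total = 7.796 mA, then current-divider fraction G_k/ΣG = 0.1282.)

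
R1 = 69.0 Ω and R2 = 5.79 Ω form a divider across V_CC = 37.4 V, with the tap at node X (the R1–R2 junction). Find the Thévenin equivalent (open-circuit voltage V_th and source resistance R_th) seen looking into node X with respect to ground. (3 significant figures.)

V_th ≈ 2.90 V, R_th ≈ 5.34 Ω

V_th is the unloaded tap voltage: V_CC · R2/(R1+R2) = 37.4 × 0.07742 = 2.895 V.
With V_CC suppressed (replaced by a short), R_th = R1 ‖ R2 = (69.00 × 5.79)/(69.00 + 5.79) = 5.342 Ω.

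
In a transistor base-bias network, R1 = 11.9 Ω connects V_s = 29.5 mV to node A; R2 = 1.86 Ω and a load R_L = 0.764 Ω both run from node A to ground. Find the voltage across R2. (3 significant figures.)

V_out ≈ 1.28 mV

First combine the lower leg with the load: R2 ‖ R_L = 0.5416 Ω.
Then V_out = V_s · R2'/(R1 + R2') = 29.5 × 0.5416/12.44 = 1.284 mV.
(Unloaded it would be 3.99 mV; the load pulls it down.)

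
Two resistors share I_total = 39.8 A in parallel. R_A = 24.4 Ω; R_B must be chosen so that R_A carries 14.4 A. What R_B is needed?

The fraction through R_A equals R_B/(R_A+R_B).
With f = 0.3618, R_B = R_A · f/(1−f) = 24.4 × 0.5669 = 13.83 Ω.

R_B ≈ 13.8 Ω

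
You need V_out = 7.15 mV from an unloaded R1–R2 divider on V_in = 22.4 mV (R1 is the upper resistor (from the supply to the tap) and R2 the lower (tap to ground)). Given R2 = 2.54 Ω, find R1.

Required fraction k = V_out/V_in = 0.3192.
So R1 = R2 · (V_in/V_out − 1) = 2.54 × (22.4/7.15 − 1) = 2.54 × 2.133 = 5.417 Ω.

R1 ≈ 5.42 Ω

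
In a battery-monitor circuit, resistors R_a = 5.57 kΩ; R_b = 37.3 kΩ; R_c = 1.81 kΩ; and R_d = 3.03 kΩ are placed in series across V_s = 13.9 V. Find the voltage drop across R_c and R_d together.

V ≈ 1.41 V

ΣR = 5.57 + 37.3 + 1.81 + 3.03 = 47.71 kΩ.
R_{R_c..R_d} = 1.81 + 3.03 = 4.840 kΩ.
By the voltage-divider rule, V = 13.9 × 4.840/47.71 = 1.410 V.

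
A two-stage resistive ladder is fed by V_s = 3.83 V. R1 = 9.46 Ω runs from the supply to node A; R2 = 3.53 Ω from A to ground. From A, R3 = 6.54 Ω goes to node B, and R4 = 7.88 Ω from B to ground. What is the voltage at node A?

V_A ≈ 0.883 V

The second stage (R3 + R4 = 14.42 Ω) loads node A in parallel with R2.
R2 ‖ (R3+R4) = 2.836 Ω.
V_A = 3.83 × 2.836/(9.46 + 2.836) = 0.8833 V.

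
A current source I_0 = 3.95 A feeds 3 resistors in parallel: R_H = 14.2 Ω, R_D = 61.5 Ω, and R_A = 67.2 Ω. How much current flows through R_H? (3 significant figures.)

I ≈ 2.74 A

ΣG = 1/14.2 + 1/61.5 + 1/67.2 = 0.1016.
R_H takes the fraction G_k/ΣG = 0.07042/0.1016 = 0.6934, so I = 3.95 × 0.6934 = 2.739 A.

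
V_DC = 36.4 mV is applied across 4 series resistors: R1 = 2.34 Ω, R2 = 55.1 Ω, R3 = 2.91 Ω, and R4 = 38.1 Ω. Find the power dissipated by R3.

ΣR = 98.45 Ω → I = 36.4/98.45 = 0.3697 mA.
V(R3) = I·R = 1.076 mV; P = V·I = 1.076 × 0.3697 = 0.3978 µW.

P ≈ 0.398 µW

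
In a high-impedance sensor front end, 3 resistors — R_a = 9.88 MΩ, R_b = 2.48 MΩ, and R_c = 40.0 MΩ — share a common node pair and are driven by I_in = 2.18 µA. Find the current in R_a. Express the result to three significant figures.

I ≈ 0.417 µA

Total conductance ΣG = 1/9.88 + 1/2.48 + 1/40.0 = 0.5294 (units of 1/MΩ).
R_a takes the fraction G_k/ΣG = 0.1012/0.5294 = 0.1912, so I = 2.18 × 0.1912 = 0.4168 µA.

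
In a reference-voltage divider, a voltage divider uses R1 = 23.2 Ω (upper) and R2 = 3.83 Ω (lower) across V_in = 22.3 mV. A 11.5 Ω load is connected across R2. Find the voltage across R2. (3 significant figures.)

V_out ≈ 2.46 mV

First combine the lower leg with the load: R2 ‖ R_L = 2.873 Ω.
Then V_out = V_in · R2'/(R1 + R2') = 22.3 × 2.873/26.07 = 2.457 mV.
(Unloaded it would be 3.16 mV; the load pulls it down.)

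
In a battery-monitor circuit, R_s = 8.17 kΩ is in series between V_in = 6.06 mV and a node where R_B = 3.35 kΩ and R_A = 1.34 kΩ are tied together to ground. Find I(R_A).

Combine the parallel branches: R_p = (1/3.35 + 1/1.34)⁻¹ = 0.9571 kΩ.
V_A by voltage divider: V_A = 6.06 × 0.9571/(8.17 + 0.9571) = 0.6355 mV.
Branch current I = V_A/R_A = 0.6355/1.34 = 0.4743 µA.
(Equivalently: I_total = 0.6640 µA, then current-divider fraction G_k/ΣG = 0.7143.)

I ≈ 0.474 µA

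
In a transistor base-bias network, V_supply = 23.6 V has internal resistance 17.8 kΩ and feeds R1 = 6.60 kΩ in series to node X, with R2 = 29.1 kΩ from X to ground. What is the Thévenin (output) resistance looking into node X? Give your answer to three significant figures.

R1' = 17.8 + 6.60 = 24.40 kΩ (source resistance + R1).
Zeroing V_supply shorts the top of R1' to ground, so R_th = R1' ‖ R2 = 13.27 kΩ.

R_th ≈ 13.3 kΩ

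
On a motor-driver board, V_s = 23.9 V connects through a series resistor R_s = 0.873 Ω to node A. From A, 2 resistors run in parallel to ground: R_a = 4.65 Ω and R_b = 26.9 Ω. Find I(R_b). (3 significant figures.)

I ≈ 0.728 A

Equivalent of the parallel group: R_p = 3.965 Ω.
V_A = 23.9 × 3.965/4.838 = 19.59 V.
I(R_b) = V_A / R_b = 19.59/26.9 = 0.7281 A.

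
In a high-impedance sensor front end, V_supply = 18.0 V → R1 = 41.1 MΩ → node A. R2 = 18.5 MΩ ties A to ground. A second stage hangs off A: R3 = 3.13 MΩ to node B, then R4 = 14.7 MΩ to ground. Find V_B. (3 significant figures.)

V_B ≈ 2.69 V

Looking into the second stage from A: R3 + R4 = 17.83 MΩ appears in parallel with R2.
R2 ‖ (R3+R4) = 9.079 MΩ.
First divider: V_A = V_supply · 9.079/(41.1 + 9.079) = 3.257 V.
V_B = V_A × 0.8245 = 2.685 V.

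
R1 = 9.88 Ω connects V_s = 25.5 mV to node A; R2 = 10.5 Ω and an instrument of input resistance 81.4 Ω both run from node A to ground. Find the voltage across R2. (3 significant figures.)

V_out ≈ 12.4 mV

The load sits in parallel with R2, giving an effective lower resistance R2' = R2·R_L/(R2+R_L) = 9.300 Ω.
Then V_out = V_s · R2'/(R1 + R2') = 25.5 × 9.300/19.18 = 12.36 mV.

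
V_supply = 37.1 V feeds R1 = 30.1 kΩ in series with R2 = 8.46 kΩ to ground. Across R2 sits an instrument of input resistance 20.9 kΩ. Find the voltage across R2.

V_out ≈ 6.19 V

R2 ‖ R_L = (8.46 × 20.9)/(8.46 + 20.9) = 6.022 kΩ.
Then V_out = V_supply · R2'/(R1 + R2') = 37.1 × 6.022/36.12 = 6.185 V.
(Unloaded it would be 8.14 V; the load pulls it down.)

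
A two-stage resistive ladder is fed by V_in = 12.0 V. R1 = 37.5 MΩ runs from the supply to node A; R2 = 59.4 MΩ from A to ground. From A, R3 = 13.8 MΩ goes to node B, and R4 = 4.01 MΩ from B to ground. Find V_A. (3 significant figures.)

Looking into the second stage from A: R3 + R4 = 17.81 MΩ appears in parallel with R2.
R2 ‖ (R3+R4) = 13.70 MΩ.
First divider: V_A = V_in · 13.70/(37.5 + 13.70) = 3.211 V.

V_A ≈ 3.21 V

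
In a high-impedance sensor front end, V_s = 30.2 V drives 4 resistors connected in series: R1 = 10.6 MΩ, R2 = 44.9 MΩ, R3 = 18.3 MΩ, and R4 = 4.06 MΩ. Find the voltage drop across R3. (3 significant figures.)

V ≈ 7.10 V

Series total: ΣR = 10.6 + 44.9 + 18.3 + 4.06 = 77.86 MΩ.
Voltage divider: V = V_s · (18.30 / 77.86) = 30.2 × 0.2350 = 7.098 V.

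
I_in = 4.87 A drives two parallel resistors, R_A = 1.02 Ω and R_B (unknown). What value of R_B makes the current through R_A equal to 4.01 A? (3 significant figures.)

R_B ≈ 4.76 Ω

In a two-way split, I_A/I_in = R_B/(R_A + R_B).
With f = 0.8234, R_B = R_A · f/(1−f) = 1.02 × 4.663 = 4.756 Ω.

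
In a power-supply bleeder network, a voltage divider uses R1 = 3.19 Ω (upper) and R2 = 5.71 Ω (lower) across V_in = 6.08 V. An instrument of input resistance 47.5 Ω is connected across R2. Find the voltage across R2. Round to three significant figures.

The load sits in parallel with R2, giving an effective lower resistance R2' = R2·R_L/(R2+R_L) = 5.097 Ω.
Now apply the divider: V_out = 6.08 × 0.6151 = 3.740 V.

V_out ≈ 3.74 V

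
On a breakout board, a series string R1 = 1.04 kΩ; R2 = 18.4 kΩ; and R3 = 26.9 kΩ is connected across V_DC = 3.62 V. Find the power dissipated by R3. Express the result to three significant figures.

The common current is I = 3.62/46.34 = 0.07812 mA.
P = I²R = 0.006102 × 26.9 = 0.1642 mW.

P ≈ 0.164 mW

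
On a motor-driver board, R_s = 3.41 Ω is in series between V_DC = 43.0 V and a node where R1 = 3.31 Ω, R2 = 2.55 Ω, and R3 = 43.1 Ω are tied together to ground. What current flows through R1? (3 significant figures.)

I ≈ 3.77 A

Combine the parallel branches: R_p = (1/3.31 + 1/2.55 + 1/43.1)⁻¹ = 1.394 Ω.
Node voltage V_A = V_DC · R_p/(R_s + R_p) = 43.0 × 0.2901 = 12.48 V.
Branch current I = V_A/R1 = 12.48/3.31 = 3.769 A.
(Check via current divider: I_total = 8.951 A; share G_k/ΣG = 0.4211 → same result.)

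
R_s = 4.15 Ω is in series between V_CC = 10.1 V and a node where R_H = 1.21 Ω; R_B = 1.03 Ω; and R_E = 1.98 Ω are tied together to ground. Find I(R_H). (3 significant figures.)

Parallel bank: R_p = 1/(1/1.21 + 1/1.03 + 1/1.98) = 0.4343 Ω.
V_A = 10.1 × 0.4343/4.584 = 0.9569 V.
Branch current I = V_A/R_H = 0.9569/1.21 = 0.7908 A.

I ≈ 0.791 A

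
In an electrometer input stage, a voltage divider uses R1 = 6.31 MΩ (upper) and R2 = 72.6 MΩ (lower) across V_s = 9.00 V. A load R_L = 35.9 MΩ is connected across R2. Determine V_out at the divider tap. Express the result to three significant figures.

R2 ‖ R_L = (72.6 × 35.9)/(72.6 + 35.9) = 24.02 MΩ.
Voltage divider with the loaded lower leg: V_out = 9.00 × 24.02/(6.31 + 24.02) = 9.00 × 0.7920 = 7.128 V.
(Unloaded it would be 8.28 V; the load pulls it down.)

V_out ≈ 7.13 V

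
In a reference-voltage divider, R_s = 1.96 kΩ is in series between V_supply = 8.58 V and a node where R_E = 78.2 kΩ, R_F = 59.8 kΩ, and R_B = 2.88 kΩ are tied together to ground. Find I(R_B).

I ≈ 1.71 mA

Equivalent of the parallel group: R_p = 2.654 kΩ.
Node voltage V_A = V_supply · R_p/(R_s + R_p) = 8.58 × 0.5752 = 4.936 V.
I(R_B) = V_A / R_B = 4.936/2.88 = 1.714 mA.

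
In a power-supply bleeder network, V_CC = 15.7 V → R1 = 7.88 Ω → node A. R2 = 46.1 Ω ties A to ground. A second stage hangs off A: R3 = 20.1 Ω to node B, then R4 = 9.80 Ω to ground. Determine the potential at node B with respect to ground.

The second stage (R3 + R4 = 29.90 Ω) loads node A in parallel with R2.
Effective lower resistance at A: R2 ‖ 29.90 = 18.14 Ω.
First divider: V_A = V_CC · 18.14/(7.88 + 18.14) = 10.94 V.
Then the unloaded second divider: V_B = V_A × R4/(R3+R4) = 10.94 × 0.3278 = 3.587 V.

V_B ≈ 3.59 V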